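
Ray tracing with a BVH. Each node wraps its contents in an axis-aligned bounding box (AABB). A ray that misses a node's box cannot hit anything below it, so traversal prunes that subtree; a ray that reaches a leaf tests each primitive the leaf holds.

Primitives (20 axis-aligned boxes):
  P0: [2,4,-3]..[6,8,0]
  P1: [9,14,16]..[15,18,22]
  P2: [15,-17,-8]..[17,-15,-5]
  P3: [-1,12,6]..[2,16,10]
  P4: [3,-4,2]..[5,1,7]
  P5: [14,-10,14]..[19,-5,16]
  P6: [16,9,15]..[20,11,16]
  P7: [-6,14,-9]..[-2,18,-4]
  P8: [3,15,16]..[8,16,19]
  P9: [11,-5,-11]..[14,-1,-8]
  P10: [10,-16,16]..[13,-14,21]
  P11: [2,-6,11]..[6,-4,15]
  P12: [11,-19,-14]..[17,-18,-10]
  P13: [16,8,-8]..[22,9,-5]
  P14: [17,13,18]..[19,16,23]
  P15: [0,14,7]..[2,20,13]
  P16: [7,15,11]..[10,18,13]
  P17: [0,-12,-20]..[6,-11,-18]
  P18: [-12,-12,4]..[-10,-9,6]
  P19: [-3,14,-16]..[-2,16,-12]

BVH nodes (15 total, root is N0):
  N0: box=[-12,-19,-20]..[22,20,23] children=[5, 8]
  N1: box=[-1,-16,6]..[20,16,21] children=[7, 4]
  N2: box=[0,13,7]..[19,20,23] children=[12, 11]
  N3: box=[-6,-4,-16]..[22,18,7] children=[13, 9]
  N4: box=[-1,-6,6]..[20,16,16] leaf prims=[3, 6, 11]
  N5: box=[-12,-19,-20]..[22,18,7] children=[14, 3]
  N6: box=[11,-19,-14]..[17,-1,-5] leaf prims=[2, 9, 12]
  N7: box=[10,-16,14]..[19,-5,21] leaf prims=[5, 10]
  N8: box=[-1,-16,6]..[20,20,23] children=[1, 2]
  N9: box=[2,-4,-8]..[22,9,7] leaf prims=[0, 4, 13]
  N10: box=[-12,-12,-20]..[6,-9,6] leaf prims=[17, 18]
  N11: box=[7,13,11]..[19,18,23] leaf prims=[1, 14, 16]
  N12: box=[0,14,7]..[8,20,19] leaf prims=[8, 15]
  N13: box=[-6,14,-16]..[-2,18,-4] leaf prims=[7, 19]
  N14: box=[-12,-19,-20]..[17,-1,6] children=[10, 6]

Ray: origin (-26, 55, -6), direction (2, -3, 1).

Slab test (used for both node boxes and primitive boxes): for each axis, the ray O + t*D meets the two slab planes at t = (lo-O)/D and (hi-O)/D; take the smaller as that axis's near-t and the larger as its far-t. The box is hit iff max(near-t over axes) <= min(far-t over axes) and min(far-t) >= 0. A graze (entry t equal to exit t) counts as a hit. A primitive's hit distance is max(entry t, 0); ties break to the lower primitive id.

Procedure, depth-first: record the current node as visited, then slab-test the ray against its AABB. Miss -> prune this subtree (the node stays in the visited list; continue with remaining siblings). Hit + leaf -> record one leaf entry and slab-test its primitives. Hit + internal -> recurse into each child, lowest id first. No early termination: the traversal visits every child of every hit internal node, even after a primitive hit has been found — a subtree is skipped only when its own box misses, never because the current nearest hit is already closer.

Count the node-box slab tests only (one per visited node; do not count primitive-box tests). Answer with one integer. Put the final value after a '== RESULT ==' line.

Traverse from the root:
N0 x:[7,24] y:[35/3,74/3] z:[-14,29] -> hit [35/3,24], descend [5, 8]
  N5 x:[7,24] y:[37/3,74/3] z:[-14,13] -> hit [37/3,13], descend [3, 14]
    N3 x:[10,24] y:[37/3,59/3] z:[-10,13] -> hit [37/3,13], descend [9, 13]
      N9 x:[14,24] y:[46/3,59/3] z:[-2,13] -> miss, prune
      N13 x:[10,12] y:[37/3,41/3] z:[-10,2] -> miss, prune
    N14 x:[7,43/2] y:[56/3,74/3] z:[-14,12] -> miss, prune
  N8 x:[25/2,23] y:[35/3,71/3] z:[12,29] -> hit [25/2,23], descend [1, 2]
    N1 x:[25/2,23] y:[13,71/3] z:[12,27] -> hit [13,23], descend [4, 7]
      N4 x:[25/2,23] y:[13,61/3] z:[12,22] -> hit [13,61/3] leaf, test {P3@t=13, P6(miss), P11(miss)}
      N7 x:[18,45/2] y:[20,71/3] z:[20,27] -> hit [20,45/2] leaf, test {P5@t=20, P10(miss)}
    N2 x:[13,45/2] y:[35/3,14] z:[13,29] -> hit [13,14], descend [11, 12]
      N11 x:[33/2,45/2] y:[37/3,14] z:[17,29] -> miss, prune
      N12 x:[13,17] y:[35/3,41/3] z:[13,25] -> hit [13,41/3] leaf, test {P8(miss), P15@t=13}

13 AABB tests over nodes [0, 5, 3, 9, 13, 14, 8, 1, 4, 7, 2, 11, 12]; 3 leaves entered; closest P3.

== RESULT ==
13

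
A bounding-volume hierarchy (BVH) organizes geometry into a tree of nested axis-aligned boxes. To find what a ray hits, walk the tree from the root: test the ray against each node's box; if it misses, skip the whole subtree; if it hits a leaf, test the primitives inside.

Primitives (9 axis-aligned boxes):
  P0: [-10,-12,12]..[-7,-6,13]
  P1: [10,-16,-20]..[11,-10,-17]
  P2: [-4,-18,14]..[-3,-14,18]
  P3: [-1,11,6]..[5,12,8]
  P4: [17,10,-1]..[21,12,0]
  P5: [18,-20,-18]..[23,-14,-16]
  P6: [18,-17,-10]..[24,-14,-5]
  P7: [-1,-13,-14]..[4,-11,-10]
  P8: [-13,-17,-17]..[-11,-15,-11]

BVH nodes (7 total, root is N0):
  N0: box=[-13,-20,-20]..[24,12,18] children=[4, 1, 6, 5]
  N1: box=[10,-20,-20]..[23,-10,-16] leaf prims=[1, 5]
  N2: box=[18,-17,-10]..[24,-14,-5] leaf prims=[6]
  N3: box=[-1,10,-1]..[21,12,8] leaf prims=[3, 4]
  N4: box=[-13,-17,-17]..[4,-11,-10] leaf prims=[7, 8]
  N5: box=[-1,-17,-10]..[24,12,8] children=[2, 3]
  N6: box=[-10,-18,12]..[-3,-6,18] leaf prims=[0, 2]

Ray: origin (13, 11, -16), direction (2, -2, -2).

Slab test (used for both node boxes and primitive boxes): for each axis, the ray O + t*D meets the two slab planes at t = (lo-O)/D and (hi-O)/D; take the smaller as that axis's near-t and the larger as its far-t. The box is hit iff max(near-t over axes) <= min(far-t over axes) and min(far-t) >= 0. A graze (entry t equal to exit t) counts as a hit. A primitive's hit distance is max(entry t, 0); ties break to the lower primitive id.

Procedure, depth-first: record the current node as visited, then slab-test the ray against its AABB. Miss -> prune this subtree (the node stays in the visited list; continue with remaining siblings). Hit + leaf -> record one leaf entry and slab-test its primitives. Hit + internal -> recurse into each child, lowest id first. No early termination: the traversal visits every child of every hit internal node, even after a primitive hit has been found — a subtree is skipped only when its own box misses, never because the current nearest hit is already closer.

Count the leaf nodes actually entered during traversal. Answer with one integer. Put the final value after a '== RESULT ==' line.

Traverse from the root:
N0 x:[-13,11/2] y:[-1/2,31/2] z:[-17,2] -> hit [-1/2,2], descend [1, 4, 5, 6]
  N1 x:[-3/2,5] y:[21/2,31/2] z:[0,2] -> miss, prune
  N4 x:[-13,-9/2] y:[11,14] z:[-3,1/2] -> miss, prune
  N5 x:[-7,11/2] y:[-1/2,14] z:[-12,-3] -> miss, prune
  N6 x:[-23/2,-8] y:[17/2,29/2] z:[-17,-14] -> miss, prune

order=[0, 1, 4, 5, 6]  |boxes|=5  |leaves|=0  hit=miss

== RESULT ==
0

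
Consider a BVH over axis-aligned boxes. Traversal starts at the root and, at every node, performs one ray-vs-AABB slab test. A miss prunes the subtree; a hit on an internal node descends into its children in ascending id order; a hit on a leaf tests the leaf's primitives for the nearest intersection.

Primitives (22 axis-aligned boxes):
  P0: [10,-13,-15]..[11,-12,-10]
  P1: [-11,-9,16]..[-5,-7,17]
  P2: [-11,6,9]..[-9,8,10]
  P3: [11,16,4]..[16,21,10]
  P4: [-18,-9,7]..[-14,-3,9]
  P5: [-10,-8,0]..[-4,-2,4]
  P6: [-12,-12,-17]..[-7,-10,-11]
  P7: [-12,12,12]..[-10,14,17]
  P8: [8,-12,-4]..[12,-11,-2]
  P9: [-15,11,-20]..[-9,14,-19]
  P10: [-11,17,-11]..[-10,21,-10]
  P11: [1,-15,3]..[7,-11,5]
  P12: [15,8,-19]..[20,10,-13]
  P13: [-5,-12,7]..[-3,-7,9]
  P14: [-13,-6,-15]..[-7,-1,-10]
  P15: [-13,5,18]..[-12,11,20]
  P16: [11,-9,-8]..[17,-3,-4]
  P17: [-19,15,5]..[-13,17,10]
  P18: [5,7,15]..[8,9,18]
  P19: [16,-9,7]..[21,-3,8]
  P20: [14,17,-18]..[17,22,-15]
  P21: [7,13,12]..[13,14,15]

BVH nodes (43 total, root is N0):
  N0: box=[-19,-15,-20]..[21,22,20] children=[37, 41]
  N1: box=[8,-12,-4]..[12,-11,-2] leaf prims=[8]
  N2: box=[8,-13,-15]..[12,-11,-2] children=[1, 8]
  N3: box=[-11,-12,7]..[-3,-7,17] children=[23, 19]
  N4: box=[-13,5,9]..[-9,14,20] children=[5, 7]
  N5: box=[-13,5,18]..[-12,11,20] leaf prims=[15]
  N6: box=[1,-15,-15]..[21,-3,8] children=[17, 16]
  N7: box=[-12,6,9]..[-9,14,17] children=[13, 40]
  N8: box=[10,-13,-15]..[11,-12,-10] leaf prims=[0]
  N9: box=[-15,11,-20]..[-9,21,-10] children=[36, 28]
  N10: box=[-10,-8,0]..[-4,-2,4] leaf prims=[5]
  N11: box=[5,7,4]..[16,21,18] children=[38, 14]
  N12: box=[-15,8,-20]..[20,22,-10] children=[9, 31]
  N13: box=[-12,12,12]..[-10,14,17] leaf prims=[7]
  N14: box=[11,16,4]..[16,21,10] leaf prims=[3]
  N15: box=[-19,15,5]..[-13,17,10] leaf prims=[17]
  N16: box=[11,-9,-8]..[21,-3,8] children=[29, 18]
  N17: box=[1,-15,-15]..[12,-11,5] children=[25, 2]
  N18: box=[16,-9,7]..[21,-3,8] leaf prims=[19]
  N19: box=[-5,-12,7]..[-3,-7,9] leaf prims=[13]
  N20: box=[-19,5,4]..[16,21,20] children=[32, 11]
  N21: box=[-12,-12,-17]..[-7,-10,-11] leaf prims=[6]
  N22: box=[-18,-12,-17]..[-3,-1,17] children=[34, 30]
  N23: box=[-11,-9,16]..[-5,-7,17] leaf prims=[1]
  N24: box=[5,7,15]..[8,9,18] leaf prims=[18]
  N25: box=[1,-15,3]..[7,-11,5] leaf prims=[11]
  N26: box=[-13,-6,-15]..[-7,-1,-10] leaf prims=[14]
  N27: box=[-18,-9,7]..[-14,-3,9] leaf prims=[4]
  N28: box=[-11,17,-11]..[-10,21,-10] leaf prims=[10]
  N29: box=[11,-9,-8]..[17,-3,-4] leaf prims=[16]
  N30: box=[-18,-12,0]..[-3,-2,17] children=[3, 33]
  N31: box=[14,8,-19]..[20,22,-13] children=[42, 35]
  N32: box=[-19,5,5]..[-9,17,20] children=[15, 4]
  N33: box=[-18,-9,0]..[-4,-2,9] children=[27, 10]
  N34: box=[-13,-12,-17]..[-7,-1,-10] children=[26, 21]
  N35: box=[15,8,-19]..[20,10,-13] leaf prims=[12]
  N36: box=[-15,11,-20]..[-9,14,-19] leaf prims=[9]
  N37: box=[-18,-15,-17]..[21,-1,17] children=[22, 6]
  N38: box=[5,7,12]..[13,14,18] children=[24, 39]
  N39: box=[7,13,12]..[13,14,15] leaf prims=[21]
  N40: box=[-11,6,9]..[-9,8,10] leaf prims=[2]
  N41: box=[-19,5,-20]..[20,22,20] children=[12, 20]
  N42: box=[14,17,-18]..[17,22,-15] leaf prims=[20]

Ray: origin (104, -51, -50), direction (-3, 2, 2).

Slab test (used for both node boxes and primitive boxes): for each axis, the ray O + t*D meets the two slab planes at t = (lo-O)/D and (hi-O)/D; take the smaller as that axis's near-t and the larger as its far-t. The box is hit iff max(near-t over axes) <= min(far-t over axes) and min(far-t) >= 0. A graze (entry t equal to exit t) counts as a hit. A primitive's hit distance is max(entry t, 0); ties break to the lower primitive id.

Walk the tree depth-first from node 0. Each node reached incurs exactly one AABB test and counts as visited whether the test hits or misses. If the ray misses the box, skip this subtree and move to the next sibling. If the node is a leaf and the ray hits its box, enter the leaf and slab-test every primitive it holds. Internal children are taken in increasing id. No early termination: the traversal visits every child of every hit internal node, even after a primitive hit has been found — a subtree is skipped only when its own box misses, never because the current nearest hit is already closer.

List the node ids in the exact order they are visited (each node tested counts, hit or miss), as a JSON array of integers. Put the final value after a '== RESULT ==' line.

Trace the traversal:
N0 x:[83/3,41] y:[18,73/2] z:[15,35] -> hit [83/3,35], descend [37, 41]
  N37 x:[83/3,122/3] y:[18,25] z:[33/2,67/2] -> miss, prune
  N41 x:[28,41] y:[28,73/2] z:[15,35] -> hit [28,35], descend [12, 20]
    N12 x:[28,119/3] y:[59/2,73/2] z:[15,20] -> miss, prune
    N20 x:[88/3,41] y:[28,36] z:[27,35] -> hit [88/3,35], descend [11, 32]
      N11 x:[88/3,33] y:[29,36] z:[27,34] -> hit [88/3,33], descend [14, 38]
        N14 x:[88/3,31] y:[67/2,36] z:[27,30] -> miss, prune
        N38 x:[91/3,33] y:[29,65/2] z:[31,34] -> hit [31,65/2], descend [24, 39]
          N24 x:[32,33] y:[29,30] z:[65/2,34] -> miss, prune
          N39 x:[91/3,97/3] y:[32,65/2] z:[31,65/2] -> hit [32,97/3] leaf, test {P21@t=32}
      N32 x:[113/3,41] y:[28,34] z:[55/2,35] -> miss, prune

11 AABB tests over nodes [0, 37, 41, 12, 20, 11, 14, 38, 24, 39, 32]; 1 leaf entered; closest P21.

== RESULT ==
[0, 37, 41, 12, 20, 11, 14, 38, 24, 39, 32]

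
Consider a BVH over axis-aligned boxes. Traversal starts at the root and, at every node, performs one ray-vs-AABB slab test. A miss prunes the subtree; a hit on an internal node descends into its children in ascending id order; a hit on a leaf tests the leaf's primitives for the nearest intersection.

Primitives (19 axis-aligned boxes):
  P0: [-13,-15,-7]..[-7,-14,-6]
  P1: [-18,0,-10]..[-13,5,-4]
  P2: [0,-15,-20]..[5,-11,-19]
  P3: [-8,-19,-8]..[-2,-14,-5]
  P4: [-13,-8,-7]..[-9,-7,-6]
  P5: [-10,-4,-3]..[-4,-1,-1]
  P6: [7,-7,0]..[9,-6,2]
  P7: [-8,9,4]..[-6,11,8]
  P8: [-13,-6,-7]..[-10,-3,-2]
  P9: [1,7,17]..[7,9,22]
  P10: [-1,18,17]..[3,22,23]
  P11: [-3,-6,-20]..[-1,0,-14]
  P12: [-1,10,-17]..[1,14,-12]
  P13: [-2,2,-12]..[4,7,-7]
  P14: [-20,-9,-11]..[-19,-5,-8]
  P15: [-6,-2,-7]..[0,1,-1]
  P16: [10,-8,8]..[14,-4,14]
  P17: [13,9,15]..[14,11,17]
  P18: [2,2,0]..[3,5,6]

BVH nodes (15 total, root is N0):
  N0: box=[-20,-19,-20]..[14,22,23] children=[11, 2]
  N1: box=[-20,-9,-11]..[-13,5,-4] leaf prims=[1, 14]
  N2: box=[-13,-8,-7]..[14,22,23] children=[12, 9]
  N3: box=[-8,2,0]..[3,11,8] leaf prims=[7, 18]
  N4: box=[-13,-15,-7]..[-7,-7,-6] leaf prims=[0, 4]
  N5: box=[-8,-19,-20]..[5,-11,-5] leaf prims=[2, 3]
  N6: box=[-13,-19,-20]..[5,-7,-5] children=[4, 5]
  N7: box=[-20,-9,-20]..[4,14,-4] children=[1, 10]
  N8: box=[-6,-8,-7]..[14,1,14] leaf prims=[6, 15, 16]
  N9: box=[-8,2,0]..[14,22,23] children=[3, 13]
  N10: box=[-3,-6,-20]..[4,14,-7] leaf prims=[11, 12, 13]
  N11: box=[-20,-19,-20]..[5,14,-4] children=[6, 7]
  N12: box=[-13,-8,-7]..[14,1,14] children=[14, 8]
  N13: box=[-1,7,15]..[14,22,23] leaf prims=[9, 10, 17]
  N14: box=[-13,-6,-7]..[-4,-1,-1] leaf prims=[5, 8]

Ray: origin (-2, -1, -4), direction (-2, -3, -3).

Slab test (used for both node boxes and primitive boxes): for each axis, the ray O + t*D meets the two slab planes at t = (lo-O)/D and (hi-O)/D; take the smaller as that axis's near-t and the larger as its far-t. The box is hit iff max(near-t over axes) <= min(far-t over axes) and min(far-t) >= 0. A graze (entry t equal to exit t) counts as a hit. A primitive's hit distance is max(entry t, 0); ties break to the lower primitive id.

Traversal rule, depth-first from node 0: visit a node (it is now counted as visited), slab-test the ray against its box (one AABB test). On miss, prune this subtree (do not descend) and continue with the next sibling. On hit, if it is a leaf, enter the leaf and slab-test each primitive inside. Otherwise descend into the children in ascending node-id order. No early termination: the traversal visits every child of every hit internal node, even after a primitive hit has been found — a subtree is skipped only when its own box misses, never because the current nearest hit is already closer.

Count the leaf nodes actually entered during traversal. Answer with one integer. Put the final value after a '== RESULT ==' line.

Walk:
N0 x:[-8,9] y:[-23/3,6] z:[-9,16/3] -> hit [-23/3,16/3], descend [2, 11]
  N2 x:[-8,11/2] y:[-23/3,7/3] z:[-9,1] -> hit [-23/3,1], descend [9, 12]
    N9 x:[-8,3] y:[-23/3,-1] z:[-9,-4/3] -> miss, prune
    N12 x:[-8,11/2] y:[-2/3,7/3] z:[-6,1] -> hit [-2/3,1], descend [8, 14]
      N8 x:[-8,2] y:[-2/3,7/3] z:[-6,1] -> hit [-2/3,1] leaf, test {P6(miss), P15@t=0, P16(miss)}
      N14 x:[1,11/2] y:[0,5/3] z:[-1,1] -> hit [1,1] leaf, test {P5(miss), P8(miss)}
  N11 x:[-7/2,9] y:[-5,6] z:[0,16/3] -> hit [0,16/3], descend [6, 7]
    N6 x:[-7/2,11/2] y:[2,6] z:[1/3,16/3] -> hit [2,16/3], descend [4, 5]
      N4 x:[5/2,11/2] y:[2,14/3] z:[2/3,1] -> miss, prune
      N5 x:[-7/2,3] y:[10/3,6] z:[1/3,16/3] -> miss, prune
    N7 x:[-3,9] y:[-5,8/3] z:[0,16/3] -> hit [0,8/3], descend [1, 10]
      N1 x:[11/2,9] y:[-2,8/3] z:[0,7/3] -> miss, prune
      N10 x:[-3,1/2] y:[-5,5/3] z:[1,16/3] -> miss, prune

13 AABB tests over nodes [0, 2, 9, 12, 8, 14, 11, 6, 4, 5, 7, 1, 10]; 2 leaves entered; closest P15.

== RESULT ==
2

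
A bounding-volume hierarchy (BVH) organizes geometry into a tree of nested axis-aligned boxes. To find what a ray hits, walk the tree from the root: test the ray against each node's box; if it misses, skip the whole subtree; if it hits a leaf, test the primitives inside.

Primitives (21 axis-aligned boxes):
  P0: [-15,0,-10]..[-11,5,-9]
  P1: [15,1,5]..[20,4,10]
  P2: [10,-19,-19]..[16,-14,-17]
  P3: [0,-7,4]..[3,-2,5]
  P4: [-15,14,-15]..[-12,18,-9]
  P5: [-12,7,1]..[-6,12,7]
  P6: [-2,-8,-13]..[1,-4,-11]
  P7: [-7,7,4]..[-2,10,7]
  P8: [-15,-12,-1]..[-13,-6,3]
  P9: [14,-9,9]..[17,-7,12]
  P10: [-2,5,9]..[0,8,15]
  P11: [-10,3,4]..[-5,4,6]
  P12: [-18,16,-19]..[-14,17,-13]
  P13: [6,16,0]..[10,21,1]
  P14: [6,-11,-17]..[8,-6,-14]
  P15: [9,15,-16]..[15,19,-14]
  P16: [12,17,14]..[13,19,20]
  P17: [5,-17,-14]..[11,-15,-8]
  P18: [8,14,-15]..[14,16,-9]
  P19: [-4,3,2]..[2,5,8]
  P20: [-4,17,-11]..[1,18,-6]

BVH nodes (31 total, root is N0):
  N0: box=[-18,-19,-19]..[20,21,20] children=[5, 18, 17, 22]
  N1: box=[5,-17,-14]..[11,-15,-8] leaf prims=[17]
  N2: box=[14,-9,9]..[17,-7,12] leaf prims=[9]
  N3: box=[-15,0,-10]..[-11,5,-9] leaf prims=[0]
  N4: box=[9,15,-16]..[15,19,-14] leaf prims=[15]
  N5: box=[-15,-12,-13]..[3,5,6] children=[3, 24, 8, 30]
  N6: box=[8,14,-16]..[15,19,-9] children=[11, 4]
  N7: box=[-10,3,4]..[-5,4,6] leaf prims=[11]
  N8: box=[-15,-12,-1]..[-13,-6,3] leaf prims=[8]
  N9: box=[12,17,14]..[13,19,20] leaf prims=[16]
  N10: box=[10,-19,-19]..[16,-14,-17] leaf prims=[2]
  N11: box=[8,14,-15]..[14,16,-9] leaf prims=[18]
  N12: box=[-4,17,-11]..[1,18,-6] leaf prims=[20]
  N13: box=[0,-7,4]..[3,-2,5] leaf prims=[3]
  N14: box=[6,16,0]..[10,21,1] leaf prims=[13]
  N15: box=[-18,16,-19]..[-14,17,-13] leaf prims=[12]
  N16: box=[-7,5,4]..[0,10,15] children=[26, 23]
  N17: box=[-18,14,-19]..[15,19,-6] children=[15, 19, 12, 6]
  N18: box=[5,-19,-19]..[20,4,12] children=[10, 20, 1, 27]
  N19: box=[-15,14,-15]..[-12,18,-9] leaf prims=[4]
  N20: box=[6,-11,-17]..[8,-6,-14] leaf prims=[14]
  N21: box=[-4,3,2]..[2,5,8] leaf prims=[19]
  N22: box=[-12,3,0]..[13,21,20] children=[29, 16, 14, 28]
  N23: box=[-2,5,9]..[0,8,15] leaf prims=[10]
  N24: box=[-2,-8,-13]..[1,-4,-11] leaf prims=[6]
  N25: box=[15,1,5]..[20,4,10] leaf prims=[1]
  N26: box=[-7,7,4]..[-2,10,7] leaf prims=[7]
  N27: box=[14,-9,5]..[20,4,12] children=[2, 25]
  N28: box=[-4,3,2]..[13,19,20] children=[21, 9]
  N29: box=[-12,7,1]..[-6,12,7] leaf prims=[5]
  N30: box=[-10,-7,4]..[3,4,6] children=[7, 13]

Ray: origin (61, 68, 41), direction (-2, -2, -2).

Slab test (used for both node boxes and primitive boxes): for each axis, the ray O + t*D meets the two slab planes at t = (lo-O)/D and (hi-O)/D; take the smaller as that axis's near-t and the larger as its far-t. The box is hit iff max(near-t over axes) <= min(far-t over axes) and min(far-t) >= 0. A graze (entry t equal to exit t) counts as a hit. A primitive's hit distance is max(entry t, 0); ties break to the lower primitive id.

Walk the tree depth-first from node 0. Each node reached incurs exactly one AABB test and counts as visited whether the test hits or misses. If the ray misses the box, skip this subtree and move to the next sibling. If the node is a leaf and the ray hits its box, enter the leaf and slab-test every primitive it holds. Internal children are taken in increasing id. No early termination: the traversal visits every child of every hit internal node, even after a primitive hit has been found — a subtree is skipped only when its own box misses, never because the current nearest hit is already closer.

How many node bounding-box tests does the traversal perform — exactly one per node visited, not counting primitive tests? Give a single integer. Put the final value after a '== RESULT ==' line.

Traverse from the root:
N0 x:[41/2,79/2] y:[47/2,87/2] z:[21/2,30] -> hit [47/2,30], descend [5, 17, 18, 22]
  N5 x:[29,38] y:[63/2,40] z:[35/2,27] -> miss, prune
  N17 x:[23,79/2] y:[49/2,27] z:[47/2,30] -> hit [49/2,27], descend [6, 12, 15, 19]
    N6 x:[23,53/2] y:[49/2,27] z:[25,57/2] -> hit [25,53/2], descend [4, 11]
      N4 x:[23,26] y:[49/2,53/2] z:[55/2,57/2] -> miss, prune
      N11 x:[47/2,53/2] y:[26,27] z:[25,28] -> hit [26,53/2] leaf, test {P18@t=26}
    N12 x:[30,65/2] y:[25,51/2] z:[47/2,26] -> miss, prune
    N15 x:[75/2,79/2] y:[51/2,26] z:[27,30] -> miss, prune
    N19 x:[73/2,38] y:[25,27] z:[25,28] -> miss, prune
  N18 x:[41/2,28] y:[32,87/2] z:[29/2,30] -> miss, prune
  N22 x:[24,73/2] y:[47/2,65/2] z:[21/2,41/2] -> miss, prune

11 AABB tests over nodes [0, 5, 17, 6, 4, 11, 12, 15, 19, 18, 22]; 1 leaf entered; closest P18.

== RESULT ==
11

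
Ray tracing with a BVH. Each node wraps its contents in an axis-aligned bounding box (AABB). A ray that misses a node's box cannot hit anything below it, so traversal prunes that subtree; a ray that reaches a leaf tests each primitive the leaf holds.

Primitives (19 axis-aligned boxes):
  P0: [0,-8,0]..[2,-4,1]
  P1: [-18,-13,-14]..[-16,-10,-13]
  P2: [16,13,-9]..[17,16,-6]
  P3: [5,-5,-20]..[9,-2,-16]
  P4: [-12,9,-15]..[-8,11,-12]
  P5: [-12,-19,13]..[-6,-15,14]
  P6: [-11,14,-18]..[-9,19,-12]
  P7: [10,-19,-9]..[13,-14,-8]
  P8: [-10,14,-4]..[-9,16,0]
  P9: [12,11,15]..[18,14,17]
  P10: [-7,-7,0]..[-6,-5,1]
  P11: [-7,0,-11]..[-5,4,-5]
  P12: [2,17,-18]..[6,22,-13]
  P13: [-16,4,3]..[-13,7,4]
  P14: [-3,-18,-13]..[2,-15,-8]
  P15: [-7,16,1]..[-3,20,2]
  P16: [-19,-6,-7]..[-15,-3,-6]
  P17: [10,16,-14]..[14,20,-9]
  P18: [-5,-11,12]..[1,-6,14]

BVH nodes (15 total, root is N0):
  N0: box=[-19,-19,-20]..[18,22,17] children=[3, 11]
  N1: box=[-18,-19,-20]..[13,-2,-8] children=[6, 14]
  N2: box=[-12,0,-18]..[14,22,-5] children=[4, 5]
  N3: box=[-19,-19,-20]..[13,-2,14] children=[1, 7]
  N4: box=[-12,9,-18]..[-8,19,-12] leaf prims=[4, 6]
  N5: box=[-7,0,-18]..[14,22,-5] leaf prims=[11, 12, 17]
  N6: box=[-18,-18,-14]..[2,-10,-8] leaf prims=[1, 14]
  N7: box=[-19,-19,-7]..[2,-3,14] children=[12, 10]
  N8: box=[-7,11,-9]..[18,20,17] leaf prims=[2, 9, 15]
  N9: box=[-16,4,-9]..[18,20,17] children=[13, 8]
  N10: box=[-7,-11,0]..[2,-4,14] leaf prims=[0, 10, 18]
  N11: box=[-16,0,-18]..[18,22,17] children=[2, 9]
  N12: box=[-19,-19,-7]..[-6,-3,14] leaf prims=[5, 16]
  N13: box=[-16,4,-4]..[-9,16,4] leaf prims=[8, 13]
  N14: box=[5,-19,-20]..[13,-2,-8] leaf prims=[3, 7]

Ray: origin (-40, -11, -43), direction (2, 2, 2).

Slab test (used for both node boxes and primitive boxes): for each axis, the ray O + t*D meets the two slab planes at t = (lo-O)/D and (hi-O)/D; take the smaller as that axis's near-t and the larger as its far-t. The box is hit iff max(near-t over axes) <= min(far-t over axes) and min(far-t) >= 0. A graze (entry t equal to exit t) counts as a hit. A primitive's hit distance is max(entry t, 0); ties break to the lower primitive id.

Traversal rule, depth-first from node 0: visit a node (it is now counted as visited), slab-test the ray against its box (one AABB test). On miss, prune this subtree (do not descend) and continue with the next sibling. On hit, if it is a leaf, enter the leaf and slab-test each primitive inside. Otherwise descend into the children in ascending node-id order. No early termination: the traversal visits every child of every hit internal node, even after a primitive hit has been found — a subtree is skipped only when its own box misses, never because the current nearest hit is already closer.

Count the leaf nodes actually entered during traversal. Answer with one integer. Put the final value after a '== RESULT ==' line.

Walk:
N0 x:[21/2,29] y:[-4,33/2] z:[23/2,30] -> hit [23/2,33/2], descend [3, 11]
  N3 x:[21/2,53/2] y:[-4,9/2] z:[23/2,57/2] -> miss, prune
  N11 x:[12,29] y:[11/2,33/2] z:[25/2,30] -> hit [25/2,33/2], descend [2, 9]
    N2 x:[14,27] y:[11/2,33/2] z:[25/2,19] -> hit [14,33/2], descend [4, 5]
      N4 x:[14,16] y:[10,15] z:[25/2,31/2] -> hit [14,15] leaf, test {P4(miss), P6@t=29/2}
      N5 x:[33/2,27] y:[11/2,33/2] z:[25/2,19] -> hit [33/2,33/2] leaf, test {P11(miss), P12(miss), P17(miss)}
    N9 x:[12,29] y:[15/2,31/2] z:[17,30] -> miss, prune

order=[0, 3, 11, 2, 4, 5, 9]  |boxes|=7  |leaves|=2  hit=P6

== RESULT ==
2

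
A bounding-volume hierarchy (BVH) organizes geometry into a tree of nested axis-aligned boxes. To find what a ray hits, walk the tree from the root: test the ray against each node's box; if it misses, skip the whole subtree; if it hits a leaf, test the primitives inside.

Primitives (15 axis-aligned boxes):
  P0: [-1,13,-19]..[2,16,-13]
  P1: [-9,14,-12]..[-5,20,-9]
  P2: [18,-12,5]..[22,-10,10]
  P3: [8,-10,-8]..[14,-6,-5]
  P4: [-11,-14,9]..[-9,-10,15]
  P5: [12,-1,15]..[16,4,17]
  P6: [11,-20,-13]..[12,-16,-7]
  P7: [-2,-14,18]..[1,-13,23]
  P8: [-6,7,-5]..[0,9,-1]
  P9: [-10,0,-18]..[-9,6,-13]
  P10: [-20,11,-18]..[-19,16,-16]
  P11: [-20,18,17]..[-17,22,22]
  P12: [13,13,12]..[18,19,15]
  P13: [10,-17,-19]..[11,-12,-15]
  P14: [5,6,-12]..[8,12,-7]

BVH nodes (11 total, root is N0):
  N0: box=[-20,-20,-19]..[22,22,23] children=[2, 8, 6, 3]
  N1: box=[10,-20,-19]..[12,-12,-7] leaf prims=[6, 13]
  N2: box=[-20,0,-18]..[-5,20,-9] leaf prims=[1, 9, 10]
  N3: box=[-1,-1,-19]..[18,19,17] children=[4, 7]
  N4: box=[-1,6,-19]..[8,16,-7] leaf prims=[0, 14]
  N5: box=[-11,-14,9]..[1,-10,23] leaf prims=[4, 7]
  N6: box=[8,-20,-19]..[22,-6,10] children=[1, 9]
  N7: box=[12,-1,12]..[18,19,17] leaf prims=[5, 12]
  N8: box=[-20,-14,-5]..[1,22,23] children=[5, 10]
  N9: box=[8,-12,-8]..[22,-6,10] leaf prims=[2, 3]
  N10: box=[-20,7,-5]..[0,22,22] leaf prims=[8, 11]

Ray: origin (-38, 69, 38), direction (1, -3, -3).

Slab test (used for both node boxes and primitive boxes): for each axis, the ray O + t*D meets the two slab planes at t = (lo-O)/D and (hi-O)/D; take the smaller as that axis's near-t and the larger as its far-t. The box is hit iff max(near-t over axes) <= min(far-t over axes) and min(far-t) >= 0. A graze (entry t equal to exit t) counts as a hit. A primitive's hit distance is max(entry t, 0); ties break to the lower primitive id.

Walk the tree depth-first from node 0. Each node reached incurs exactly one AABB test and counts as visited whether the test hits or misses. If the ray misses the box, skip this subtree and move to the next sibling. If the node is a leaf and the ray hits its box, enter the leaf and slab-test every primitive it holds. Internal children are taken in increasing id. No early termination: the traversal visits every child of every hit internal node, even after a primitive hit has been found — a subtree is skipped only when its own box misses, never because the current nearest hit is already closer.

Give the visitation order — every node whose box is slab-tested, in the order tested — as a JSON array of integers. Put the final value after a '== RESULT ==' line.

Walk:
N0 x:[18,60] y:[47/3,89/3] z:[5,19] -> hit [18,19], descend [2, 3, 6, 8]
  N2 x:[18,33] y:[49/3,23] z:[47/3,56/3] -> hit [18,56/3] leaf, test {P1(miss), P9(miss), P10@t=18}
  N3 x:[37,56] y:[50/3,70/3] z:[7,19] -> miss, prune
  N6 x:[46,60] y:[25,89/3] z:[28/3,19] -> miss, prune
  N8 x:[18,39] y:[47/3,83/3] z:[5,43/3] -> miss, prune

Visited [0, 2, 3, 6, 8]. Tests: 5 box, 1 leaf. Nearest: P10.

== RESULT ==
[0, 2, 3, 6, 8]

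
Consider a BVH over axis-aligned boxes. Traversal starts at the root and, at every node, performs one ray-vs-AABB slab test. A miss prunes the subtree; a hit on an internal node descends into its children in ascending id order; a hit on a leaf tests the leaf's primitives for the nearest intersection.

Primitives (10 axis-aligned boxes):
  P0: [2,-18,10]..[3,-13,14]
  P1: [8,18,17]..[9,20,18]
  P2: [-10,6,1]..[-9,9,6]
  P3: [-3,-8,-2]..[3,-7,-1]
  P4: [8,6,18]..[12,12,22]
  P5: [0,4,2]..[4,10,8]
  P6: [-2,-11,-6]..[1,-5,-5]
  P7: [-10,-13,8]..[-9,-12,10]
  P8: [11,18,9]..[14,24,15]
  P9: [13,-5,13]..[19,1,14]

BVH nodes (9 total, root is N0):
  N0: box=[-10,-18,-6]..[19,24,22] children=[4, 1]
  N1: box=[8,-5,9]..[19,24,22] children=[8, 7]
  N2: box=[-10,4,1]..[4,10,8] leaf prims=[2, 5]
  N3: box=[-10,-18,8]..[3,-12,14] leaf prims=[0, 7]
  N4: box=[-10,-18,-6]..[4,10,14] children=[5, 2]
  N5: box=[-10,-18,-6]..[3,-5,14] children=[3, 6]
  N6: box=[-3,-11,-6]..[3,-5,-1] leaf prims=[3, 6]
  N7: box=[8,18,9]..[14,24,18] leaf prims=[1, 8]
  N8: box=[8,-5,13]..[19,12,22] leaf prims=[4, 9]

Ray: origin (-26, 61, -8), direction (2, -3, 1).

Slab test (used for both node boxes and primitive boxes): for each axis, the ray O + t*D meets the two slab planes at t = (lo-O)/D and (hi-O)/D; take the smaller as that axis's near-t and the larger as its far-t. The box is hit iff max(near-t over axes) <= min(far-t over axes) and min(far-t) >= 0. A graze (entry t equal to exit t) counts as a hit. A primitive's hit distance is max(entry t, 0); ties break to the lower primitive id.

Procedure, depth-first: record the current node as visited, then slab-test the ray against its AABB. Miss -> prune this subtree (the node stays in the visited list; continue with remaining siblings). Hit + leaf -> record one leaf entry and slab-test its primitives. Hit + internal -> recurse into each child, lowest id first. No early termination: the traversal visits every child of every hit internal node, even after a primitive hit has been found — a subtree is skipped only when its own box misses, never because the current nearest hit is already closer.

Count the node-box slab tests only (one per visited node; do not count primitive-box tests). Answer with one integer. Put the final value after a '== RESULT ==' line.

Traverse from the root:
N0 x:[8,45/2] y:[37/3,79/3] z:[2,30] -> hit [37/3,45/2], descend [1, 4]
  N1 x:[17,45/2] y:[37/3,22] z:[17,30] -> hit [17,22], descend [7, 8]
    N7 x:[17,20] y:[37/3,43/3] z:[17,26] -> miss, prune
    N8 x:[17,45/2] y:[49/3,22] z:[21,30] -> hit [21,22] leaf, test {P4(miss), P9@t=21}
  N4 x:[8,15] y:[17,79/3] z:[2,22] -> miss, prune

Summary -> nodes [0, 1, 7, 8, 4]; box-tests=5; leaf-entries=1; first=P9

== RESULT ==
5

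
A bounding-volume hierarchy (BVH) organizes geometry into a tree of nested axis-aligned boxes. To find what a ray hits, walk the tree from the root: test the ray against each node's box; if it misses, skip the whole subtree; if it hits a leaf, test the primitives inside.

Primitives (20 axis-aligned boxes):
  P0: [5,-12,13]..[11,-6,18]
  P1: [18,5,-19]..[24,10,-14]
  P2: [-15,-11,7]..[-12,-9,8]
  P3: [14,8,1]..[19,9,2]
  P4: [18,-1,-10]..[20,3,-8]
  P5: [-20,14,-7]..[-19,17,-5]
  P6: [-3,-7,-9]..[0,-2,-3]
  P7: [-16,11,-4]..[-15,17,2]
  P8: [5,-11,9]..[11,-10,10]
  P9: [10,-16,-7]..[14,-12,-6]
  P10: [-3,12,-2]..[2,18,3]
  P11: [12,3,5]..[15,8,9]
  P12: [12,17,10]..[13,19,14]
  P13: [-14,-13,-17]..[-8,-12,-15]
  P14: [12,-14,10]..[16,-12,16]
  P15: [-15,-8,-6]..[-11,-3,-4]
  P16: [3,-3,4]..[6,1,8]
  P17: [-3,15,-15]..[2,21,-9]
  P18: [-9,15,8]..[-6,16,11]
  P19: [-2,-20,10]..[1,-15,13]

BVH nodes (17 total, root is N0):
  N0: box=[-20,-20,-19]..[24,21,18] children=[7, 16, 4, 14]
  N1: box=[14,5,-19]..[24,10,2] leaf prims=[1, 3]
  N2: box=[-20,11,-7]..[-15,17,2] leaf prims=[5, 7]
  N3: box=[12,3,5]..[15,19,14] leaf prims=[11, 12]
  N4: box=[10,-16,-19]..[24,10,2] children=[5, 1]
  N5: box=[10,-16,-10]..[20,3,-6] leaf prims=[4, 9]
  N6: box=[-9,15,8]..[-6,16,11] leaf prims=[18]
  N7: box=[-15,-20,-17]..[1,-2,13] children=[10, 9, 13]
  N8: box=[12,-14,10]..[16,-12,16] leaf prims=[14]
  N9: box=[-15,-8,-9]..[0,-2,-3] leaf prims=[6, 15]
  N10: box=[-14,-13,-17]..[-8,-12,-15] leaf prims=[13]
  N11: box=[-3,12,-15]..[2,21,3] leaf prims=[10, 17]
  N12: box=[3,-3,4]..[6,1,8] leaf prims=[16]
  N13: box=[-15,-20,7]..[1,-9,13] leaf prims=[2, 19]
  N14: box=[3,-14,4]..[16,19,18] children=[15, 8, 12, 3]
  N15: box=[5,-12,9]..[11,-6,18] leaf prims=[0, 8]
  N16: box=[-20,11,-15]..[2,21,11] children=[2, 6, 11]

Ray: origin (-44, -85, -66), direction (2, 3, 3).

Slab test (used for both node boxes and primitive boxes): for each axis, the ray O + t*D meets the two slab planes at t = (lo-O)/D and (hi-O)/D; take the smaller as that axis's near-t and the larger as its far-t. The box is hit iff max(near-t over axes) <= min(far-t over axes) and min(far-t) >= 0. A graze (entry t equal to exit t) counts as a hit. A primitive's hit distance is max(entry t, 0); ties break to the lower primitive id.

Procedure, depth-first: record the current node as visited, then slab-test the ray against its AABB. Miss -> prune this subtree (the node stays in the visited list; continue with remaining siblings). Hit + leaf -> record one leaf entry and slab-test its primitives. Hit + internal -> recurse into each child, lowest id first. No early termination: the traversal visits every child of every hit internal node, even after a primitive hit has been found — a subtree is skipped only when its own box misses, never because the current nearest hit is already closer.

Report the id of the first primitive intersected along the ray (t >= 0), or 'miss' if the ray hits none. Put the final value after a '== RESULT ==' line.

Traverse from the root:
N0 x:[12,34] y:[65/3,106/3] z:[47/3,28] -> hit [65/3,28], descend [4, 7, 14, 16]
  N4 x:[27,34] y:[23,95/3] z:[47/3,68/3] -> miss, prune
  N7 x:[29/2,45/2] y:[65/3,83/3] z:[49/3,79/3] -> hit [65/3,45/2], descend [9, 10, 13]
    N9 x:[29/2,22] y:[77/3,83/3] z:[19,21] -> miss, prune
    N10 x:[15,18] y:[24,73/3] z:[49/3,17] -> miss, prune
    N13 x:[29/2,45/2] y:[65/3,76/3] z:[73/3,79/3] -> miss, prune
  N14 x:[47/2,30] y:[71/3,104/3] z:[70/3,28] -> hit [71/3,28], descend [3, 8, 12, 15]
    N3 x:[28,59/2] y:[88/3,104/3] z:[71/3,80/3] -> miss, prune
    N8 x:[28,30] y:[71/3,73/3] z:[76/3,82/3] -> miss, prune
    N12 x:[47/2,25] y:[82/3,86/3] z:[70/3,74/3] -> miss, prune
    N15 x:[49/2,55/2] y:[73/3,79/3] z:[25,28] -> hit [25,79/3] leaf, test {P0@t=79/3, P8@t=25}
  N16 x:[12,23] y:[32,106/3] z:[17,77/3] -> miss, prune

Summary -> nodes [0, 4, 7, 9, 10, 13, 14, 3, 8, 12, 15, 16]; box-tests=12; leaf-entries=1; first=P8

== RESULT ==
8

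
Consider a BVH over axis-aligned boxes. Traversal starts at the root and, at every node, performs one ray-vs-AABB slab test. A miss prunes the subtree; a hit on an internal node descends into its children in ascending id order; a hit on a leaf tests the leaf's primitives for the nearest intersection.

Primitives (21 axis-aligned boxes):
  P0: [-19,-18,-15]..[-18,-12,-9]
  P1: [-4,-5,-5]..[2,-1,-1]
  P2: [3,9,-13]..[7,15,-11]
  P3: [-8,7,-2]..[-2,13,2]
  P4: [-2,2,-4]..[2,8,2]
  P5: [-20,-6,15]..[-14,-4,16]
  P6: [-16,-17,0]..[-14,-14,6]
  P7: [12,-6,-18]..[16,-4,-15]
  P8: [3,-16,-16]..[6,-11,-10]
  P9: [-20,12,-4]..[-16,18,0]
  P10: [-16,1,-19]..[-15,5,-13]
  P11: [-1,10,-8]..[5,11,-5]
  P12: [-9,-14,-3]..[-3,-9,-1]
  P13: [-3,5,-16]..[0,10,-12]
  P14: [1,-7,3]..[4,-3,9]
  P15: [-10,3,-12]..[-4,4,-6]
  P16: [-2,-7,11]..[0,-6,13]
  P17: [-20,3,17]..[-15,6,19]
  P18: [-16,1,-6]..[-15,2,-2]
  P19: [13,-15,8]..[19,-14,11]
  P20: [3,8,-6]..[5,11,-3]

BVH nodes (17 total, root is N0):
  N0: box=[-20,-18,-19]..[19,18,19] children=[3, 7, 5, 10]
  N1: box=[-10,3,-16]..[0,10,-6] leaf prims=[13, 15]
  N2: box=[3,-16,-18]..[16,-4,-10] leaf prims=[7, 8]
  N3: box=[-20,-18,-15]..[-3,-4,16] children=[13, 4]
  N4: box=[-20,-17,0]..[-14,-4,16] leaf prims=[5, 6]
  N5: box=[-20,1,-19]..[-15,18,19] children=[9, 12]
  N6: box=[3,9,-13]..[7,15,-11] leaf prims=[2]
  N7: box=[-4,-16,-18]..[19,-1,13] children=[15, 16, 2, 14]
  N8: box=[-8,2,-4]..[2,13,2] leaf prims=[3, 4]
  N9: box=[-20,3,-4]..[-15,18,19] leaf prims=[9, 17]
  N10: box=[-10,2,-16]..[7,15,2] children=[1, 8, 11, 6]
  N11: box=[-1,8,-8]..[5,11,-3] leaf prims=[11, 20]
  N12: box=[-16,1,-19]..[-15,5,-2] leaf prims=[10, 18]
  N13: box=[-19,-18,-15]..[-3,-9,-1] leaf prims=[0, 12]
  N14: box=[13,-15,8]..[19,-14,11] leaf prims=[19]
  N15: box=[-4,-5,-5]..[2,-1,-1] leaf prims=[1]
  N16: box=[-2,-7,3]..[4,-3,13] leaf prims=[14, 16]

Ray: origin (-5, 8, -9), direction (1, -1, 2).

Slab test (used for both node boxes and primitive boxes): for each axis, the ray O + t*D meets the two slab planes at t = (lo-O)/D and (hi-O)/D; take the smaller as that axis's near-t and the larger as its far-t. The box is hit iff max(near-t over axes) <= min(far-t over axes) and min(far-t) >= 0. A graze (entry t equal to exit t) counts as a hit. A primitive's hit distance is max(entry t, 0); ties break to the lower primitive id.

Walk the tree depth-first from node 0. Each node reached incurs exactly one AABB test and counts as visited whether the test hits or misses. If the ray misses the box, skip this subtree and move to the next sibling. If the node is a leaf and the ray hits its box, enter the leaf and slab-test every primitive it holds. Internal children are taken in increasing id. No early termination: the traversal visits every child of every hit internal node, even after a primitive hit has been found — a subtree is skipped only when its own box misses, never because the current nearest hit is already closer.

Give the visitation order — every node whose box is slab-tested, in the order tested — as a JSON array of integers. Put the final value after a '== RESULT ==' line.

Trace the traversal:
N0 x:[-15,24] y:[-10,26] z:[-5,14] -> hit [-5,14], descend [3, 5, 7, 10]
  N3 x:[-15,2] y:[12,26] z:[-3,25/2] -> miss, prune
  N5 x:[-15,-10] y:[-10,7] z:[-5,14] -> miss, prune
  N7 x:[1,24] y:[9,24] z:[-9/2,11] -> hit [9,11], descend [2, 14, 15, 16]
    N2 x:[8,21] y:[12,24] z:[-9/2,-1/2] -> miss, prune
    N14 x:[18,24] y:[22,23] z:[17/2,10] -> miss, prune
    N15 x:[1,7] y:[9,13] z:[2,4] -> miss, prune
    N16 x:[3,9] y:[11,15] z:[6,11] -> miss, prune
  N10 x:[-5,12] y:[-7,6] z:[-7/2,11/2] -> hit [-7/2,11/2], descend [1, 6, 8, 11]
    N1 x:[-5,5] y:[-2,5] z:[-7/2,3/2] -> hit [-2,3/2] leaf, test {P13(miss), P15(miss)}
    N6 x:[8,12] y:[-7,-1] z:[-2,-1] -> miss, prune
    N8 x:[-3,7] y:[-5,6] z:[5/2,11/2] -> hit [5/2,11/2] leaf, test {P3(miss), P4@t=3}
    N11 x:[4,10] y:[-3,0] z:[1/2,3] -> miss, prune

13 AABB tests over nodes [0, 3, 5, 7, 2, 14, 15, 16, 10, 1, 6, 8, 11]; 2 leaves entered; closest P4.

== RESULT ==
[0, 3, 5, 7, 2, 14, 15, 16, 10, 1, 6, 8, 11]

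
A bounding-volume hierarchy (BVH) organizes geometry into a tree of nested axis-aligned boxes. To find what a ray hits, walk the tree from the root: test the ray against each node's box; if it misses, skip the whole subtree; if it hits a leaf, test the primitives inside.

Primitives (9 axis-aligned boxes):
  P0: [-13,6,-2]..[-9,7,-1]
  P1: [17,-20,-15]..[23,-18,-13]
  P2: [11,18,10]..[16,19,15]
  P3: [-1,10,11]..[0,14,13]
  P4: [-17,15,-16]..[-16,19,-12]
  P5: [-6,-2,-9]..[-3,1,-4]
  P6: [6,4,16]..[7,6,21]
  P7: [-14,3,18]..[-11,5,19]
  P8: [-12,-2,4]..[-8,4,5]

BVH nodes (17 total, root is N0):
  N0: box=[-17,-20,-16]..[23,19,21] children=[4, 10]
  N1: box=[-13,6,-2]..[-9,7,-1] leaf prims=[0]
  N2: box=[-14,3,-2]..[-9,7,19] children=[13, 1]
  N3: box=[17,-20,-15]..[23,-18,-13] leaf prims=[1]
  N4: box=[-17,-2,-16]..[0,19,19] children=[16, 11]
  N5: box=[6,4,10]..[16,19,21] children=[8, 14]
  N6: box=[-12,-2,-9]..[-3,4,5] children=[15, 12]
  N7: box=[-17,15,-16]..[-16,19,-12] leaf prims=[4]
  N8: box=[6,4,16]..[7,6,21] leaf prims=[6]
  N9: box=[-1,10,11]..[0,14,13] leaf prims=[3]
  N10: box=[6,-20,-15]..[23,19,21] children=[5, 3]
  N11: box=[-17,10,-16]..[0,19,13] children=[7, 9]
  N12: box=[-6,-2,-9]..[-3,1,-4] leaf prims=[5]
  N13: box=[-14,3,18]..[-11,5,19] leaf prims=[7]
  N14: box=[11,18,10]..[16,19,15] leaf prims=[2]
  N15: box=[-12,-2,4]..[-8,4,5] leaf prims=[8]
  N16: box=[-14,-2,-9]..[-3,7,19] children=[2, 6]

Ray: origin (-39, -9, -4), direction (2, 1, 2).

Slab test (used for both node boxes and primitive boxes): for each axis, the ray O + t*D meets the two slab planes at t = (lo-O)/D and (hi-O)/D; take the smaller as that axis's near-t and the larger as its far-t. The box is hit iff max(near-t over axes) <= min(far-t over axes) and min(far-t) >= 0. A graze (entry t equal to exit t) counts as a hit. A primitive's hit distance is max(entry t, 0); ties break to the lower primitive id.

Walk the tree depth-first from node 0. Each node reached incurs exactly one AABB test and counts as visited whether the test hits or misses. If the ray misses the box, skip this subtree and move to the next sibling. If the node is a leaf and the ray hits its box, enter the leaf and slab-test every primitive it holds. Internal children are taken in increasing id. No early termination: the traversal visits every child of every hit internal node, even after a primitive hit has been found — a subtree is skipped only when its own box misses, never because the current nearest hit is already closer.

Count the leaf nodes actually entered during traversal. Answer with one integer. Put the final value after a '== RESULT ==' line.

Traverse from the root:
N0 x:[11,31] y:[-11,28] z:[-6,25/2] -> hit [11,25/2], descend [4, 10]
  N4 x:[11,39/2] y:[7,28] z:[-6,23/2] -> hit [11,23/2], descend [11, 16]
    N11 x:[11,39/2] y:[19,28] z:[-6,17/2] -> miss, prune
    N16 x:[25/2,18] y:[7,16] z:[-5/2,23/2] -> miss, prune
  N10 x:[45/2,31] y:[-11,28] z:[-11/2,25/2] -> miss, prune

Visited [0, 4, 11, 16, 10]. Tests: 5 box, 0 leaf. Nearest: miss.

== RESULT ==
0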